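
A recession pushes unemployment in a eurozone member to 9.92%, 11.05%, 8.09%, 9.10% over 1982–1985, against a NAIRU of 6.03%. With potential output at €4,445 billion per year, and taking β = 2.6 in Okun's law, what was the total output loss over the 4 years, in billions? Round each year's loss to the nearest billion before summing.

Year 1982: gap = -2.6 × (9.92 - 6.03) = -10.114%, loss ≈ 4445 × 10.114/100 ≈ 450.
Year 1983: gap = -2.6 × (11.05 - 6.03) = -13.052%, loss ≈ 4445 × 13.052/100 ≈ 580.
Year 1984: gap = -2.6 × (8.09 - 6.03) = -5.356%, loss ≈ 4445 × 5.356/100 ≈ 238.
Year 1985: gap = -2.6 × (9.1 - 6.03) = -7.982%, loss ≈ 4445 × 7.982/100 ≈ 355.
Total lost output = 450 + 580 + 238 + 355 = 1623 billion.

€1,623 billion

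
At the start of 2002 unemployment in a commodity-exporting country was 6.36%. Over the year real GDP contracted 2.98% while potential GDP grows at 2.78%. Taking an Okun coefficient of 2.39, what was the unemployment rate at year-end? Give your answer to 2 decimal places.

Growth-rate Okun's law: g_Y = g_Y* - β × Δu, so Δu = (g_Y* - g_Y)/β.
Δu = (2.78 + 2.98)/2.39 = 5.76/2.39 = 2.41 percentage points.
Year-end unemployment = 6.36 + 2.41 = 8.77%.

8.77%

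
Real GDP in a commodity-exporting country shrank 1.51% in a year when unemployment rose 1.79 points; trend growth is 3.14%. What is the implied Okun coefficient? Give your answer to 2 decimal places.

β ≈ 2.60

Growth form: g_Y = g_Y* - β × Δu, so β = (g_Y* - g_Y)/Δu.
β = (3.14 + 1.51)/1.79 = 4.65/1.79 = 2.60.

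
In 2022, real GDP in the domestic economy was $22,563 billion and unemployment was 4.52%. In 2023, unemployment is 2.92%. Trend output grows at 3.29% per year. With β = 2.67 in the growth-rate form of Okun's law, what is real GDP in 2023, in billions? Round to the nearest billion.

Δu = 2.92 - 4.52 = -1.6 points.
Okun's law (growth form): g_Y = g_Y* - β × Δu = 3.29 - 2.67 × (-1.60) = 3.29 + 4.272 = 7.562%.
Real GDP in the next year = 22563 × (1 + 7.562/100) = 22563 × 1.07562 ≈ 24269 billion.

$24,269 billion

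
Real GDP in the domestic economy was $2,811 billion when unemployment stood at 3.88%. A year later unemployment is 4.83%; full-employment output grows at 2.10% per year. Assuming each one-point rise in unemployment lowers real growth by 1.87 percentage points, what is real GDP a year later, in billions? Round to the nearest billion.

$2,820 billion

Δu = 4.83 - 3.88 = 0.95 points.
Okun's law (growth form): g_Y = g_Y* - β × Δu = 2.10 - 1.87 × (0.95) = 2.1 - 1.7765 = 0.3235%.
Real GDP in the next year = 2811 × (1 + 0.3235/100) = 2811 × 1.003235 ≈ 2820 billion.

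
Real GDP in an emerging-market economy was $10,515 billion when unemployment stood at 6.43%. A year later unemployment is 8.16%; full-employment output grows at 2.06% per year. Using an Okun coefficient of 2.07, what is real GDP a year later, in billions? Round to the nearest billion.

$10,355 billion

Δu = 8.16 - 6.43 = 1.73 points.
Okun's law (growth form): g_Y = g_Y* - β × Δu = 2.06 - 2.07 × (1.73) = 2.06 - 3.5811 = -1.5211%.
Real GDP in the next year = 10515 × (1 - 1.5211/100) = 10515 × 0.984789 ≈ 10355 billion.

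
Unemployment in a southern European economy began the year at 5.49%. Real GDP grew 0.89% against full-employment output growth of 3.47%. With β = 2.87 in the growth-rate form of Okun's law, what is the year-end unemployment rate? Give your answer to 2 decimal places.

6.39%

Growth-rate Okun's law: g_Y = g_Y* - β × Δu, so Δu = (g_Y* - g_Y)/β.
Δu = (3.47 - 0.89)/2.87 = 2.58/2.87 = 0.90 percentage points.
Year-end unemployment = 5.49 + 0.9 = 6.39%.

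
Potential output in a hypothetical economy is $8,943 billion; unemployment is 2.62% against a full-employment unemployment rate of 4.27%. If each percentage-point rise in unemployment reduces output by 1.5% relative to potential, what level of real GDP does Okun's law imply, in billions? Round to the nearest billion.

Unemployment gap = 2.62 - 4.27 = -1.65 points, so the output gap is -1.5 × (-1.65) = 2.475%.
Actual GDP = 8943 × (1 + 2.475/100) = 8943 × 1.02475 ≈ 9164 billion.

$9,164 billion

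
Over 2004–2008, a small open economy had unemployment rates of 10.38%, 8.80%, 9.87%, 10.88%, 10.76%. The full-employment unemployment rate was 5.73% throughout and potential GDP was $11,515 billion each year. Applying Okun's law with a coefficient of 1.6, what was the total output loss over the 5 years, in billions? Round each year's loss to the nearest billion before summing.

Year 2004: gap = -1.6 × (10.38 - 5.73) = -7.44%, loss ≈ 11515 × 7.44/100 ≈ 857.
Year 2005: gap = -1.6 × (8.8 - 5.73) = -4.912%, loss ≈ 11515 × 4.912/100 ≈ 566.
Year 2006: gap = -1.6 × (9.87 - 5.73) = -6.624%, loss ≈ 11515 × 6.624/100 ≈ 763.
Year 2007: gap = -1.6 × (10.88 - 5.73) = -8.24%, loss ≈ 11515 × 8.24/100 ≈ 949.
Year 2008: gap = -1.6 × (10.76 - 5.73) = -8.048%, loss ≈ 11515 × 8.048/100 ≈ 927.
Total lost output = 857 + 566 + 763 + 949 + 927 = 4062 billion.

$4,062 billion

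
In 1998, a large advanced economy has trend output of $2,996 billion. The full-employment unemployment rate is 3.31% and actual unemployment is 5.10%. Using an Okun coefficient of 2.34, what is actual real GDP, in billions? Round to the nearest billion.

$2,871 billion

Unemployment gap = 5.1 - 3.31 = 1.79 points, so the output gap is -2.34 × 1.79 = -4.1886%.
Actual GDP = 2996 × (1 - 4.1886/100) = 2996 × 0.958114 ≈ 2871 billion.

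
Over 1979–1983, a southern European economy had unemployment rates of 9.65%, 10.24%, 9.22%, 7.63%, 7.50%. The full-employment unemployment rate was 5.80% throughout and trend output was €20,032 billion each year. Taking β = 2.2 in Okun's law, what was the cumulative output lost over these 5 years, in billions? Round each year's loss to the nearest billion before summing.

€6,716 billion

Year 1979: gap = -2.2 × (9.65 - 5.8) = -8.47%, loss ≈ 20032 × 8.47/100 ≈ 1697.
Year 1980: gap = -2.2 × (10.24 - 5.8) = -9.768%, loss ≈ 20032 × 9.768/100 ≈ 1957.
Year 1981: gap = -2.2 × (9.22 - 5.8) = -7.524%, loss ≈ 20032 × 7.524/100 ≈ 1507.
Year 1982: gap = -2.2 × (7.63 - 5.8) = -4.026%, loss ≈ 20032 × 4.026/100 ≈ 806.
Year 1983: gap = -2.2 × (7.5 - 5.8) = -3.74%, loss ≈ 20032 × 3.74/100 ≈ 749.
Total lost output = 1697 + 1957 + 1507 + 806 + 749 = 6716 billion.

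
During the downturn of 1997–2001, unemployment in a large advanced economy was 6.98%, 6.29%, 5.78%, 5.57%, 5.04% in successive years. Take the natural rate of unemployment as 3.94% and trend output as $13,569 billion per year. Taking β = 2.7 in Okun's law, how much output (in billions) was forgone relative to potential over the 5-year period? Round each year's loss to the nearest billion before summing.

Year 1997: gap = -2.7 × (6.98 - 3.94) = -8.208%, loss ≈ 13569 × 8.208/100 ≈ 1114.
Year 1998: gap = -2.7 × (6.29 - 3.94) = -6.345%, loss ≈ 13569 × 6.345/100 ≈ 861.
Year 1999: gap = -2.7 × (5.78 - 3.94) = -4.968%, loss ≈ 13569 × 4.968/100 ≈ 674.
Year 2000: gap = -2.7 × (5.57 - 3.94) = -4.401%, loss ≈ 13569 × 4.401/100 ≈ 597.
Year 2001: gap = -2.7 × (5.04 - 3.94) = -2.97%, loss ≈ 13569 × 2.97/100 ≈ 403.
Total lost output = 1114 + 861 + 674 + 597 + 403 = 3649 billion.

$3,649 billion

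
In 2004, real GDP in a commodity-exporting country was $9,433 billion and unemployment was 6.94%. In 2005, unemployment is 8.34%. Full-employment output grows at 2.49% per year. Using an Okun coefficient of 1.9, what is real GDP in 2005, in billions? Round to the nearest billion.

$9,417 billion

Δu = 8.34 - 6.94 = 1.4 points.
Okun's law (growth form): g_Y = g_Y* - β × Δu = 2.49 - 1.9 × (1.40) = 2.49 - 2.66 = -0.17%.
Real GDP in the next year = 9433 × (1 - 0.17/100) = 9433 × 0.9983 ≈ 9417 billion.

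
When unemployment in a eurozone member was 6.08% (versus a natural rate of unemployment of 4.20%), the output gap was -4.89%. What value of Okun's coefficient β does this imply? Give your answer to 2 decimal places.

β ≈ 2.60

Okun's law: output gap = -β × (u - u*).
-4.89 = -β × (6.08 - 4.2) = -β × 1.88, so β = 4.89/1.88 = 2.60.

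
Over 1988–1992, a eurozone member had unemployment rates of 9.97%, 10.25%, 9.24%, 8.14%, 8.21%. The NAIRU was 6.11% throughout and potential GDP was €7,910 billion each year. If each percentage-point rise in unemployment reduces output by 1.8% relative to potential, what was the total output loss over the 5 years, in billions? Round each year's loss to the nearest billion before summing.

Year 1988: gap = -1.8 × (9.97 - 6.11) = -6.948%, loss ≈ 7910 × 6.948/100 ≈ 550.
Year 1989: gap = -1.8 × (10.25 - 6.11) = -7.452%, loss ≈ 7910 × 7.452/100 ≈ 589.
Year 1990: gap = -1.8 × (9.24 - 6.11) = -5.634%, loss ≈ 7910 × 5.634/100 ≈ 446.
Year 1991: gap = -1.8 × (8.14 - 6.11) = -3.654%, loss ≈ 7910 × 3.654/100 ≈ 289.
Year 1992: gap = -1.8 × (8.21 - 6.11) = -3.78%, loss ≈ 7910 × 3.78/100 ≈ 299.
Total lost output = 550 + 589 + 446 + 289 + 299 = 2173 billion.

€2,173 billion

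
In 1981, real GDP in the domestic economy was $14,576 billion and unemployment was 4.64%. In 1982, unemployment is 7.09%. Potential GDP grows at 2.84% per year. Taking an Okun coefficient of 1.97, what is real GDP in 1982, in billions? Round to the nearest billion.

Δu = 7.09 - 4.64 = 2.45 points.
Okun's law (growth form): g_Y = g_Y* - β × Δu = 2.84 - 1.97 × (2.45) = 2.84 - 4.8265 = -1.9865%.
Real GDP in the next year = 14576 × (1 - 1.9865/100) = 14576 × 0.980135 ≈ 14286 billion.

$14,286 billion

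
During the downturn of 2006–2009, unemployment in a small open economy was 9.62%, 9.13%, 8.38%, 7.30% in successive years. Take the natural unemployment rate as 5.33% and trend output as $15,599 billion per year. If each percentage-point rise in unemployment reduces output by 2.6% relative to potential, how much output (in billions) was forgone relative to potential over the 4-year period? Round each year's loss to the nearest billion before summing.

$5,317 billion

Year 2006: gap = -2.6 × (9.62 - 5.33) = -11.154%, loss ≈ 15599 × 11.154/100 ≈ 1740.
Year 2007: gap = -2.6 × (9.13 - 5.33) = -9.88%, loss ≈ 15599 × 9.88/100 ≈ 1541.
Year 2008: gap = -2.6 × (8.38 - 5.33) = -7.93%, loss ≈ 15599 × 7.93/100 ≈ 1237.
Year 2009: gap = -2.6 × (7.3 - 5.33) = -5.122%, loss ≈ 15599 × 5.122/100 ≈ 799.
Total lost output = 1740 + 1541 + 1237 + 799 = 5317 billion.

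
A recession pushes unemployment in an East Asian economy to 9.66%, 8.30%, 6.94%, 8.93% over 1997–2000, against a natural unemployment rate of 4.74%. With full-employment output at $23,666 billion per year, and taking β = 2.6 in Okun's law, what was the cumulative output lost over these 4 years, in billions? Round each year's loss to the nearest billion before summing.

Year 1997: gap = -2.6 × (9.66 - 4.74) = -12.792%, loss ≈ 23666 × 12.792/100 ≈ 3027.
Year 1998: gap = -2.6 × (8.3 - 4.74) = -9.256%, loss ≈ 23666 × 9.256/100 ≈ 2191.
Year 1999: gap = -2.6 × (6.94 - 4.74) = -5.72%, loss ≈ 23666 × 5.72/100 ≈ 1354.
Year 2000: gap = -2.6 × (8.93 - 4.74) = -10.894%, loss ≈ 23666 × 10.894/100 ≈ 2578.
Total lost output = 3027 + 2191 + 1354 + 2578 = 9150 billion.

$9,150 billion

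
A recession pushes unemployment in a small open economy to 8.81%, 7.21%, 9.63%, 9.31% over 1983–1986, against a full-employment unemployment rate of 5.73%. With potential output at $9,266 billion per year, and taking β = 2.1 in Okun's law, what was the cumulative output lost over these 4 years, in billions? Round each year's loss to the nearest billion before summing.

$2,343 billion

Year 1983: gap = -2.1 × (8.81 - 5.73) = -6.468%, loss ≈ 9266 × 6.468/100 ≈ 599.
Year 1984: gap = -2.1 × (7.21 - 5.73) = -3.108%, loss ≈ 9266 × 3.108/100 ≈ 288.
Year 1985: gap = -2.1 × (9.63 - 5.73) = -8.19%, loss ≈ 9266 × 8.19/100 ≈ 759.
Year 1986: gap = -2.1 × (9.31 - 5.73) = -7.518%, loss ≈ 9266 × 7.518/100 ≈ 697.
Total lost output = 599 + 288 + 759 + 697 = 2343 billion.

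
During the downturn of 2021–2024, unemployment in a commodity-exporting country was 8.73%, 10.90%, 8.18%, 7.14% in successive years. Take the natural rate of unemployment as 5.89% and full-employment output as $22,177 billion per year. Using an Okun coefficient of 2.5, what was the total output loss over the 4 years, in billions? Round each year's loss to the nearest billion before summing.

Year 2021: gap = -2.5 × (8.73 - 5.89) = -7.1%, loss ≈ 22177 × 7.1/100 ≈ 1575.
Year 2022: gap = -2.5 × (10.9 - 5.89) = -12.525%, loss ≈ 22177 × 12.525/100 ≈ 2778.
Year 2023: gap = -2.5 × (8.18 - 5.89) = -5.725%, loss ≈ 22177 × 5.725/100 ≈ 1270.
Year 2024: gap = -2.5 × (7.14 - 5.89) = -3.125%, loss ≈ 22177 × 3.125/100 ≈ 693.
Total lost output = 1575 + 2778 + 1270 + 693 = 6316 billion.

$6,316 billion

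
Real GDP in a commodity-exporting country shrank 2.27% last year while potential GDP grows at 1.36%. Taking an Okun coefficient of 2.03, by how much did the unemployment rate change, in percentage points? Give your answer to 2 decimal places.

1.79 percentage points

Growth-rate Okun's law: g_Y = g_Y* - β × Δu, so Δu = (g_Y* - g_Y)/β.
Δu = (1.36 + 2.27)/2.03 = 3.63/2.03 = 1.79 percentage points.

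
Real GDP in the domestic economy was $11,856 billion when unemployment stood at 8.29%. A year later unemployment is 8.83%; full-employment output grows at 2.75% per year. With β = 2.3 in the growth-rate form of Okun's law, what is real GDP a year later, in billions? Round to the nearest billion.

$12,035 billion

Δu = 8.83 - 8.29 = 0.54 points.
Okun's law (growth form): g_Y = g_Y* - β × Δu = 2.75 - 2.3 × (0.54) = 2.75 - 1.242 = 1.508%.
Real GDP in the next year = 11856 × (1 + 1.508/100) = 11856 × 1.01508 ≈ 12035 billion.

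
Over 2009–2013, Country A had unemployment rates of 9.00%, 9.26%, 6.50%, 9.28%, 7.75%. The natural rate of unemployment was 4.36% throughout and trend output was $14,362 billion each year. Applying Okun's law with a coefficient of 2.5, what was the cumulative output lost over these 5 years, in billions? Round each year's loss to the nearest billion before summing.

$7,177 billion

Year 2009: gap = -2.5 × (9 - 4.36) = -11.6%, loss ≈ 14362 × 11.6/100 ≈ 1666.
Year 2010: gap = -2.5 × (9.26 - 4.36) = -12.25%, loss ≈ 14362 × 12.25/100 ≈ 1759.
Year 2011: gap = -2.5 × (6.5 - 4.36) = -5.35%, loss ≈ 14362 × 5.35/100 ≈ 768.
Year 2012: gap = -2.5 × (9.28 - 4.36) = -12.3%, loss ≈ 14362 × 12.3/100 ≈ 1767.
Year 2013: gap = -2.5 × (7.75 - 4.36) = -8.475%, loss ≈ 14362 × 8.475/100 ≈ 1217.
Total lost output = 1666 + 1759 + 768 + 1767 + 1217 = 7177 billion.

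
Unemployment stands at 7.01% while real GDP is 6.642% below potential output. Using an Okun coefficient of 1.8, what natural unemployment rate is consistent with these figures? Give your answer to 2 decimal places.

3.32%

From Okun's law, u - u* = -(output gap)/β = -(-6.642)/1.8 = 3.69 points.
So u* = 7.01 - 3.69 = 3.32%.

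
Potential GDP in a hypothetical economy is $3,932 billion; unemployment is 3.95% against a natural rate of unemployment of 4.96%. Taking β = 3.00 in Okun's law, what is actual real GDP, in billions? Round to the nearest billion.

$4,051 billion

Unemployment gap = 3.95 - 4.96 = -1.01 points, so the output gap is -3 × (-1.01) = 3.03%.
Actual GDP = 3932 × (1 + 3.03/100) = 3932 × 1.0303 ≈ 4051 billion.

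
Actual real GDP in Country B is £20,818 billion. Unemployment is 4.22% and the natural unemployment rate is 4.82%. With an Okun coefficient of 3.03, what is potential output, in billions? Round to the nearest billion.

Unemployment gap = 4.22 - 4.82 = -0.6 points, so output gap = -3.03 × (-0.6) = 1.818%.
Since Y = Y* × (1 + gap/100), Y* = 20818/1.01818 ≈ 20446 billion.

£20,446 billion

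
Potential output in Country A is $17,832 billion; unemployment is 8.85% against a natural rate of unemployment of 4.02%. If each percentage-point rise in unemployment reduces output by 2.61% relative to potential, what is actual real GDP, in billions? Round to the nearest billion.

Unemployment gap = 8.85 - 4.02 = 4.83 points, so the output gap is -2.61 × 4.83 = -12.6063%.
Actual GDP = 17832 × (1 - 12.6063/100) = 17832 × 0.873937 ≈ 15584 billion.

$15,584 billion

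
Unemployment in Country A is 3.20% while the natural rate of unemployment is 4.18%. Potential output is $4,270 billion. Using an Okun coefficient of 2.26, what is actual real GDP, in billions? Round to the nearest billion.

$4,365 billion

Unemployment gap = 3.2 - 4.18 = -0.98 points, so the output gap is -2.26 × (-0.98) = 2.2148%.
Actual GDP = 4270 × (1 + 2.2148/100) = 4270 × 1.022148 ≈ 4365 billion.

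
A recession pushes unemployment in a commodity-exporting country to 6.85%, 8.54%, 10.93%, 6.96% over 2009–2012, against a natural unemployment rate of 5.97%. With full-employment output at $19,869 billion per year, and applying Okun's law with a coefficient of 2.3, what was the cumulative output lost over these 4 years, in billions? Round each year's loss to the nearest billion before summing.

Year 2009: gap = -2.3 × (6.85 - 5.97) = -2.024%, loss ≈ 19869 × 2.024/100 ≈ 402.
Year 2010: gap = -2.3 × (8.54 - 5.97) = -5.911%, loss ≈ 19869 × 5.911/100 ≈ 1174.
Year 2011: gap = -2.3 × (10.93 - 5.97) = -11.408%, loss ≈ 19869 × 11.408/100 ≈ 2267.
Year 2012: gap = -2.3 × (6.96 - 5.97) = -2.277%, loss ≈ 19869 × 2.277/100 ≈ 452.
Total lost output = 402 + 1174 + 2267 + 452 = 4295 billion.

$4,295 billion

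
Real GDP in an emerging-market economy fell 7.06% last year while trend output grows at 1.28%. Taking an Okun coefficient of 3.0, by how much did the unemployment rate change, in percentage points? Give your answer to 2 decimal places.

2.78 percentage points

Growth-rate Okun's law: g_Y = g_Y* - β × Δu, so Δu = (g_Y* - g_Y)/β.
Δu = (1.28 + 7.06)/3.0 = 8.34/3.0 = 2.78 percentage points.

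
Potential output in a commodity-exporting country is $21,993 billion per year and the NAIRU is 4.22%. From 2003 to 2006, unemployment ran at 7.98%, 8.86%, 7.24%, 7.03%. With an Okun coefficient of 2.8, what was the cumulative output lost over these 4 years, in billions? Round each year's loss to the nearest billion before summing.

$8,762 billion

Year 2003: gap = -2.8 × (7.98 - 4.22) = -10.528%, loss ≈ 21993 × 10.528/100 ≈ 2315.
Year 2004: gap = -2.8 × (8.86 - 4.22) = -12.992%, loss ≈ 21993 × 12.992/100 ≈ 2857.
Year 2005: gap = -2.8 × (7.24 - 4.22) = -8.456%, loss ≈ 21993 × 8.456/100 ≈ 1860.
Year 2006: gap = -2.8 × (7.03 - 4.22) = -7.868%, loss ≈ 21993 × 7.868/100 ≈ 1730.
Total lost output = 2315 + 2857 + 1860 + 1730 = 8762 billion.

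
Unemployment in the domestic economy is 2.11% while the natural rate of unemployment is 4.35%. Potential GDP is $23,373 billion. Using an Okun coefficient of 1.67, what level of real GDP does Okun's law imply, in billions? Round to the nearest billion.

Unemployment gap = 2.11 - 4.35 = -2.24 points, so the output gap is -1.67 × (-2.24) = 3.7408%.
Actual GDP = 23373 × (1 + 3.7408/100) = 23373 × 1.037408 ≈ 24247 billion.

$24,247 billion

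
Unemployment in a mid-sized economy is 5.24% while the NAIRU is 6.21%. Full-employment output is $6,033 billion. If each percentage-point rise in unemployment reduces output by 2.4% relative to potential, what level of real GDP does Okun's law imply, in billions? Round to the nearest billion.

$6,173 billion

Unemployment gap = 5.24 - 6.21 = -0.97 points, so the output gap is -2.4 × (-0.97) = 2.328%.
Actual GDP = 6033 × (1 + 2.328/100) = 6033 × 1.02328 ≈ 6173 billion.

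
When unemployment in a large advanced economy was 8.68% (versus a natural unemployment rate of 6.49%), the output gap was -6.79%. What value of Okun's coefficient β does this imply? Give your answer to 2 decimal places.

Okun's law: output gap = -β × (u - u*).
-6.79 = -β × (8.68 - 6.49) = -β × 2.19, so β = 6.79/2.19 = 3.10.

β ≈ 3.10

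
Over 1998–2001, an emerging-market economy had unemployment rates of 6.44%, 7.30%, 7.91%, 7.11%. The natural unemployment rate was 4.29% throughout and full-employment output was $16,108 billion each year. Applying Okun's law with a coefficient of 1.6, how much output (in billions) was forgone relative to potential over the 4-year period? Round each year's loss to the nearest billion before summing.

$2,990 billion

Year 1998: gap = -1.6 × (6.44 - 4.29) = -3.44%, loss ≈ 16108 × 3.44/100 ≈ 554.
Year 1999: gap = -1.6 × (7.3 - 4.29) = -4.816%, loss ≈ 16108 × 4.816/100 ≈ 776.
Year 2000: gap = -1.6 × (7.91 - 4.29) = -5.792%, loss ≈ 16108 × 5.792/100 ≈ 933.
Year 2001: gap = -1.6 × (7.11 - 4.29) = -4.512%, loss ≈ 16108 × 4.512/100 ≈ 727.
Total lost output = 554 + 776 + 933 + 727 = 2990 billion.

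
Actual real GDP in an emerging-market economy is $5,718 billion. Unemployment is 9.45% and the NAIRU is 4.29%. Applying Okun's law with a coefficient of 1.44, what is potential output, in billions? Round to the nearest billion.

$6,177 billion

Unemployment gap = 9.45 - 4.29 = 5.16 points, so output gap = -1.44 × 5.16 = -7.4304%.
Since Y = Y* × (1 + gap/100), Y* = 5718/0.925696 ≈ 6177 billion.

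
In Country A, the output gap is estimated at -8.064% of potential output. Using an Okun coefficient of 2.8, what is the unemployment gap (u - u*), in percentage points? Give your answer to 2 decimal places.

Okun's law: output gap = -β × (u - u*), so u - u* = -(output gap)/β.
u - u* = -(-8.064)/2.8 = 2.88 percentage points.

2.88 percentage points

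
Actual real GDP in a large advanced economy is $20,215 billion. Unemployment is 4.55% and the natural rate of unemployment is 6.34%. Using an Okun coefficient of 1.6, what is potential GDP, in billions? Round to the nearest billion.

$19,652 billion

Unemployment gap = 4.55 - 6.34 = -1.79 points, so output gap = -1.6 × (-1.79) = 2.864%.
Since Y = Y* × (1 + gap/100), Y* = 20215/1.02864 ≈ 19652 billion.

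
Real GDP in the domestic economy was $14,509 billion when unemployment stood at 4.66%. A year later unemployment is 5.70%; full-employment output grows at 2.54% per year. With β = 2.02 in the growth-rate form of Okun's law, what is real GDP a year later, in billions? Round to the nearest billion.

$14,573 billion

Δu = 5.7 - 4.66 = 1.04 points.
Okun's law (growth form): g_Y = g_Y* - β × Δu = 2.54 - 2.02 × (1.04) = 2.54 - 2.1008 = 0.4392%.
Real GDP in the next year = 14509 × (1 + 0.4392/100) = 14509 × 1.004392 ≈ 14573 billion.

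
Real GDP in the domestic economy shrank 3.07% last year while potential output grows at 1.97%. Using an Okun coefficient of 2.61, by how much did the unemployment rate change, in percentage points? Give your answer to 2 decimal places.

Growth-rate Okun's law: g_Y = g_Y* - β × Δu, so Δu = (g_Y* - g_Y)/β.
Δu = (1.97 + 3.07)/2.61 = 5.04/2.61 = 1.93 percentage points.

1.93 percentage points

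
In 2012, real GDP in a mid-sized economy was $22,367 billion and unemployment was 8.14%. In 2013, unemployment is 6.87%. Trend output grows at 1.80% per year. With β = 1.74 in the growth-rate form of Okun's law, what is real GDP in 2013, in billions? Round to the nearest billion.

Δu = 6.87 - 8.14 = -1.27 points.
Okun's law (growth form): g_Y = g_Y* - β × Δu = 1.80 - 1.74 × (-1.27) = 1.8 + 2.2098 = 4.0098%.
Real GDP in the next year = 22367 × (1 + 4.0098/100) = 22367 × 1.040098 ≈ 23264 billion.

$23,264 billion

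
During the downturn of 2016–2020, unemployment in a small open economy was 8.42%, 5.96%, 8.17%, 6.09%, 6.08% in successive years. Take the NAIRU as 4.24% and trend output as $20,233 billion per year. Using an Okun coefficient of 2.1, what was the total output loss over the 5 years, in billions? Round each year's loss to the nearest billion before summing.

$5,745 billion

Year 2016: gap = -2.1 × (8.42 - 4.24) = -8.778%, loss ≈ 20233 × 8.778/100 ≈ 1776.
Year 2017: gap = -2.1 × (5.96 - 4.24) = -3.612%, loss ≈ 20233 × 3.612/100 ≈ 731.
Year 2018: gap = -2.1 × (8.17 - 4.24) = -8.253%, loss ≈ 20233 × 8.253/100 ≈ 1670.
Year 2019: gap = -2.1 × (6.09 - 4.24) = -3.885%, loss ≈ 20233 × 3.885/100 ≈ 786.
Year 2020: gap = -2.1 × (6.08 - 4.24) = -3.864%, loss ≈ 20233 × 3.864/100 ≈ 782.
Total lost output = 1776 + 731 + 1670 + 786 + 782 = 5745 billion.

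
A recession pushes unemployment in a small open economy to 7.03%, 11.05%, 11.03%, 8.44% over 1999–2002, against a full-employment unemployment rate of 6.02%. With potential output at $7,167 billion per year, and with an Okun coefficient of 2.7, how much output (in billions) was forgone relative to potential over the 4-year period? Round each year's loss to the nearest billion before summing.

Year 1999: gap = -2.7 × (7.03 - 6.02) = -2.727%, loss ≈ 7167 × 2.727/100 ≈ 195.
Year 2000: gap = -2.7 × (11.05 - 6.02) = -13.581%, loss ≈ 7167 × 13.581/100 ≈ 973.
Year 2001: gap = -2.7 × (11.03 - 6.02) = -13.527%, loss ≈ 7167 × 13.527/100 ≈ 969.
Year 2002: gap = -2.7 × (8.44 - 6.02) = -6.534%, loss ≈ 7167 × 6.534/100 ≈ 468.
Total lost output = 195 + 973 + 969 + 468 = 2605 billion.

$2,605 billion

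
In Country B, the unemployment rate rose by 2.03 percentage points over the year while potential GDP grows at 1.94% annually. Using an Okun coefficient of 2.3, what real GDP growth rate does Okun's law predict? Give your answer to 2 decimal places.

-2.73%

Growth-rate Okun's law: g_Y = g_Y* - β × Δu.
g_Y = 1.94 - 2.3 × (2.03) = 1.94 - 4.669 = -2.729%, i.e. -2.73% to 2 d.p.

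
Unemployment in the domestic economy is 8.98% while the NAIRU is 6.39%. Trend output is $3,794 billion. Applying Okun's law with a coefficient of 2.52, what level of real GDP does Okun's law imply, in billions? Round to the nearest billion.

Unemployment gap = 8.98 - 6.39 = 2.59 points, so the output gap is -2.52 × 2.59 = -6.5268%.
Actual GDP = 3794 × (1 - 6.5268/100) = 3794 × 0.934732 ≈ 3546 billion.

$3,546 billion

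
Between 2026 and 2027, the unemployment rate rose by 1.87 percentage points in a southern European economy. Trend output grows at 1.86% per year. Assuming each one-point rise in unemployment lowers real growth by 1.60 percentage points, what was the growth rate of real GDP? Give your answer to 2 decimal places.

-1.13%

Growth-rate Okun's law: g_Y = g_Y* - β × Δu.
g_Y = 1.86 - 1.60 × (1.87) = 1.86 - 2.992 = -1.132%, i.e. -1.13% to 2 d.p.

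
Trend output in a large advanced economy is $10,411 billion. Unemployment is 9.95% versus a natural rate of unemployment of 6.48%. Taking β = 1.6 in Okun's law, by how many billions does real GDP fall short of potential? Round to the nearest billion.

$578 billion

Output gap = -1.6 × (9.95 - 6.48) = -1.6 × 3.47 = -5.552%.
Actual GDP ≈ 10411 × 0.94448 ≈ 9833 billion, so the shortfall is 10411 - 9833 = 578 billion.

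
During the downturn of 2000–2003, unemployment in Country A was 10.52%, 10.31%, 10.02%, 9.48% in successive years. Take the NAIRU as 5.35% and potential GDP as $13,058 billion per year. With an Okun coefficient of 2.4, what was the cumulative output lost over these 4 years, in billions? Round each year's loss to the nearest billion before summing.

$5,932 billion

Year 2000: gap = -2.4 × (10.52 - 5.35) = -12.408%, loss ≈ 13058 × 12.408/100 ≈ 1620.
Year 2001: gap = -2.4 × (10.31 - 5.35) = -11.904%, loss ≈ 13058 × 11.904/100 ≈ 1554.
Year 2002: gap = -2.4 × (10.02 - 5.35) = -11.208%, loss ≈ 13058 × 11.208/100 ≈ 1464.
Year 2003: gap = -2.4 × (9.48 - 5.35) = -9.912%, loss ≈ 13058 × 9.912/100 ≈ 1294.
Total lost output = 1620 + 1554 + 1464 + 1294 = 5932 billion.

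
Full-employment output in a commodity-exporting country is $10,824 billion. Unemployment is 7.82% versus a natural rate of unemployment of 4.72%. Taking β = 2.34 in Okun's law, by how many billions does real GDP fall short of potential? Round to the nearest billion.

Output gap = -2.34 × (7.82 - 4.72) = -2.34 × 3.1 = -7.254%.
Actual GDP ≈ 10824 × 0.92746 ≈ 10039 billion, so the shortfall is 10824 - 10039 = 785 billion.

$785 billion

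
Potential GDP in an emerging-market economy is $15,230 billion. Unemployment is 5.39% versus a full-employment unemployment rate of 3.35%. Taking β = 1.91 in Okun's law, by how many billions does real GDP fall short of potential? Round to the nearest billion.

$593 billion

Output gap = -1.91 × (5.39 - 3.35) = -1.91 × 2.04 = -3.8964%.
Actual GDP ≈ 15230 × 0.961036 ≈ 14637 billion, so the shortfall is 15230 - 14637 = 593 billion.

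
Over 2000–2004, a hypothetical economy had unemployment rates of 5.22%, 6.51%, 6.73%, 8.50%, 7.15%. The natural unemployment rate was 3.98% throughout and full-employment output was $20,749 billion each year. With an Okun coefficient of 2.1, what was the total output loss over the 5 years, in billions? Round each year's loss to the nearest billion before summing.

$6,190 billion

Year 2000: gap = -2.1 × (5.22 - 3.98) = -2.604%, loss ≈ 20749 × 2.604/100 ≈ 540.
Year 2001: gap = -2.1 × (6.51 - 3.98) = -5.313%, loss ≈ 20749 × 5.313/100 ≈ 1102.
Year 2002: gap = -2.1 × (6.73 - 3.98) = -5.775%, loss ≈ 20749 × 5.775/100 ≈ 1198.
Year 2003: gap = -2.1 × (8.5 - 3.98) = -9.492%, loss ≈ 20749 × 9.492/100 ≈ 1969.
Year 2004: gap = -2.1 × (7.15 - 3.98) = -6.657%, loss ≈ 20749 × 6.657/100 ≈ 1381.
Total lost output = 540 + 1102 + 1198 + 1969 + 1381 = 6190 billion.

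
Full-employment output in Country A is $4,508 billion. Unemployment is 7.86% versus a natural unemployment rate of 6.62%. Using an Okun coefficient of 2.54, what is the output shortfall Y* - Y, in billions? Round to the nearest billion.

$142 billion

Output gap = -2.54 × (7.86 - 6.62) = -2.54 × 1.24 = -3.1496%.
Actual GDP ≈ 4508 × 0.968504 ≈ 4366 billion, so the shortfall is 4508 - 4366 = 142 billion.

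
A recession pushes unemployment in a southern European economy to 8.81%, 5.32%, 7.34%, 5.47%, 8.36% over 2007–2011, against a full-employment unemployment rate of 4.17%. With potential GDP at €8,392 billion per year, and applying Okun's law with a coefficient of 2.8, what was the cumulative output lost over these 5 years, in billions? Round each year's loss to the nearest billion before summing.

Year 2007: gap = -2.8 × (8.81 - 4.17) = -12.992%, loss ≈ 8392 × 12.992/100 ≈ 1090.
Year 2008: gap = -2.8 × (5.32 - 4.17) = -3.22%, loss ≈ 8392 × 3.22/100 ≈ 270.
Year 2009: gap = -2.8 × (7.34 - 4.17) = -8.876%, loss ≈ 8392 × 8.876/100 ≈ 745.
Year 2010: gap = -2.8 × (5.47 - 4.17) = -3.64%, loss ≈ 8392 × 3.64/100 ≈ 305.
Year 2011: gap = -2.8 × (8.36 - 4.17) = -11.732%, loss ≈ 8392 × 11.732/100 ≈ 985.
Total lost output = 1090 + 270 + 745 + 305 + 985 = 3395 billion.

€3,395 billion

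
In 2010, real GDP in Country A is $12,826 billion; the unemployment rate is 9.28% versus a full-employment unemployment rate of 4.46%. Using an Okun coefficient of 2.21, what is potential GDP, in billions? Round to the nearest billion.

Unemployment gap = 9.28 - 4.46 = 4.82 points, so output gap = -2.21 × 4.82 = -10.6522%.
Since Y = Y* × (1 + gap/100), Y* = 12826/0.893478 ≈ 14355 billion.

$14,355 billion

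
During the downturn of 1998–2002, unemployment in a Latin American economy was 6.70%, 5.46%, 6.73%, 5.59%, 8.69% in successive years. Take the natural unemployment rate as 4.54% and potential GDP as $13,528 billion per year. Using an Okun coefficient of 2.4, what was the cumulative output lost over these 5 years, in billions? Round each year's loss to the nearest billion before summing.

Year 1998: gap = -2.4 × (6.7 - 4.54) = -5.184%, loss ≈ 13528 × 5.184/100 ≈ 701.
Year 1999: gap = -2.4 × (5.46 - 4.54) = -2.208%, loss ≈ 13528 × 2.208/100 ≈ 299.
Year 2000: gap = -2.4 × (6.73 - 4.54) = -5.256%, loss ≈ 13528 × 5.256/100 ≈ 711.
Year 2001: gap = -2.4 × (5.59 - 4.54) = -2.52%, loss ≈ 13528 × 2.52/100 ≈ 341.
Year 2002: gap = -2.4 × (8.69 - 4.54) = -9.96%, loss ≈ 13528 × 9.96/100 ≈ 1347.
Total lost output = 701 + 299 + 711 + 341 + 1347 = 3399 billion.

$3,399 billion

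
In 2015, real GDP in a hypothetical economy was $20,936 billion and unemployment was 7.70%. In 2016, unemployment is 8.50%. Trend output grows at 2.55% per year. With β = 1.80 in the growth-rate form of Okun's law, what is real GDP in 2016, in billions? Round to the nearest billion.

$21,168 billion

Δu = 8.5 - 7.7 = 0.8 points.
Okun's law (growth form): g_Y = g_Y* - β × Δu = 2.55 - 1.80 × (0.80) = 2.55 - 1.44 = 1.11%.
Real GDP in the next year = 20936 × (1 + 1.11/100) = 20936 × 1.0111 ≈ 21168 billion.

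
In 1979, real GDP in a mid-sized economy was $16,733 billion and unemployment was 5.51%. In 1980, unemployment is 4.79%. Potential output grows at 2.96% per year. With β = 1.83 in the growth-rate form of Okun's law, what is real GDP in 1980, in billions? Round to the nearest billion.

Δu = 4.79 - 5.51 = -0.72 points.
Okun's law (growth form): g_Y = g_Y* - β × Δu = 2.96 - 1.83 × (-0.72) = 2.96 + 1.3176 = 4.2776%.
Real GDP in the next year = 16733 × (1 + 4.2776/100) = 16733 × 1.042776 ≈ 17449 billion.

$17,449 billion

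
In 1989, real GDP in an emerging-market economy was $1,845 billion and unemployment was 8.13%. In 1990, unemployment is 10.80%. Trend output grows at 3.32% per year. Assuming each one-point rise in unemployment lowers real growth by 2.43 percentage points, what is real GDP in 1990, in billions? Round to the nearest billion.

$1,787 billion

Δu = 10.8 - 8.13 = 2.67 points.
Okun's law (growth form): g_Y = g_Y* - β × Δu = 3.32 - 2.43 × (2.67) = 3.32 - 6.4881 = -3.1681%.
Real GDP in the next year = 1845 × (1 - 3.1681/100) = 1845 × 0.968319 ≈ 1787 billion.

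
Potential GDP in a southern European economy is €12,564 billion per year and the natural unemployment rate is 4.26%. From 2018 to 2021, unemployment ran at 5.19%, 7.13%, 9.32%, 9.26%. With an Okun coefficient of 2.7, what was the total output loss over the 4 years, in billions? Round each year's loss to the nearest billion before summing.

Year 2018: gap = -2.7 × (5.19 - 4.26) = -2.511%, loss ≈ 12564 × 2.511/100 ≈ 315.
Year 2019: gap = -2.7 × (7.13 - 4.26) = -7.749%, loss ≈ 12564 × 7.749/100 ≈ 974.
Year 2020: gap = -2.7 × (9.32 - 4.26) = -13.662%, loss ≈ 12564 × 13.662/100 ≈ 1716.
Year 2021: gap = -2.7 × (9.26 - 4.26) = -13.5%, loss ≈ 12564 × 13.5/100 ≈ 1696.
Total lost output = 315 + 974 + 1716 + 1696 = 4701 billion.

€4,701 billion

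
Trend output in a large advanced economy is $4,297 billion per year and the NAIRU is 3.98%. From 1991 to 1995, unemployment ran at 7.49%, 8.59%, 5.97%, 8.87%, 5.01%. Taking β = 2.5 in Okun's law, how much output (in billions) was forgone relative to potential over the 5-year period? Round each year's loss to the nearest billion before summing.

$1,722 billion

Year 1991: gap = -2.5 × (7.49 - 3.98) = -8.775%, loss ≈ 4297 × 8.775/100 ≈ 377.
Year 1992: gap = -2.5 × (8.59 - 3.98) = -11.525%, loss ≈ 4297 × 11.525/100 ≈ 495.
Year 1993: gap = -2.5 × (5.97 - 3.98) = -4.975%, loss ≈ 4297 × 4.975/100 ≈ 214.
Year 1994: gap = -2.5 × (8.87 - 3.98) = -12.225%, loss ≈ 4297 × 12.225/100 ≈ 525.
Year 1995: gap = -2.5 × (5.01 - 3.98) = -2.575%, loss ≈ 4297 × 2.575/100 ≈ 111.
Total lost output = 377 + 495 + 214 + 525 + 111 = 1722 billion.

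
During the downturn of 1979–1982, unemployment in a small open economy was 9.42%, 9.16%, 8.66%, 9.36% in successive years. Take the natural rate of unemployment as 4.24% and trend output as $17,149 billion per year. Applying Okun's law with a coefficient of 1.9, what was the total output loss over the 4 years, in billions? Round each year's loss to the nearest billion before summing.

Year 1979: gap = -1.9 × (9.42 - 4.24) = -9.842%, loss ≈ 17149 × 9.842/100 ≈ 1688.
Year 1980: gap = -1.9 × (9.16 - 4.24) = -9.348%, loss ≈ 17149 × 9.348/100 ≈ 1603.
Year 1981: gap = -1.9 × (8.66 - 4.24) = -8.398%, loss ≈ 17149 × 8.398/100 ≈ 1440.
Year 1982: gap = -1.9 × (9.36 - 4.24) = -9.728%, loss ≈ 17149 × 9.728/100 ≈ 1668.
Total lost output = 1688 + 1603 + 1440 + 1668 = 6399 billion.

$6,399 billion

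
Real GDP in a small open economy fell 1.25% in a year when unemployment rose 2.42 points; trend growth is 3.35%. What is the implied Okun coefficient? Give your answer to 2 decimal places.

β ≈ 1.90

Growth form: g_Y = g_Y* - β × Δu, so β = (g_Y* - g_Y)/Δu.
β = (3.35 + 1.25)/2.42 = 4.6/2.42 = 1.90.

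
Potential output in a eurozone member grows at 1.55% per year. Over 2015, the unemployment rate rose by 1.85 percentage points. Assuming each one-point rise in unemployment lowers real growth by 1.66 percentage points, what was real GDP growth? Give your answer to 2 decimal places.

-1.52%

Growth-rate Okun's law: g_Y = g_Y* - β × Δu.
g_Y = 1.55 - 1.66 × (1.85) = 1.55 - 3.071 = -1.521%, i.e. -1.52% to 2 d.p.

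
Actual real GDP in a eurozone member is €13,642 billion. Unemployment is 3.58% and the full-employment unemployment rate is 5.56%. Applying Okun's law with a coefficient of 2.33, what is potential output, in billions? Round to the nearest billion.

Unemployment gap = 3.58 - 5.56 = -1.98 points, so output gap = -2.33 × (-1.98) = 4.6134%.
Since Y = Y* × (1 + gap/100), Y* = 13642/1.046134 ≈ 13040 billion.

€13,040 billion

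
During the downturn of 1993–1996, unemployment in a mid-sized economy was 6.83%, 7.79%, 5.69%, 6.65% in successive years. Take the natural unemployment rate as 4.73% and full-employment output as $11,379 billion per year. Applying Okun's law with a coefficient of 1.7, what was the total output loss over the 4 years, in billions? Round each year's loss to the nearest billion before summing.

$1,555 billion

Year 1993: gap = -1.7 × (6.83 - 4.73) = -3.57%, loss ≈ 11379 × 3.57/100 ≈ 406.
Year 1994: gap = -1.7 × (7.79 - 4.73) = -5.202%, loss ≈ 11379 × 5.202/100 ≈ 592.
Year 1995: gap = -1.7 × (5.69 - 4.73) = -1.632%, loss ≈ 11379 × 1.632/100 ≈ 186.
Year 1996: gap = -1.7 × (6.65 - 4.73) = -3.264%, loss ≈ 11379 × 3.264/100 ≈ 371.
Total lost output = 406 + 592 + 186 + 371 = 1555 billion.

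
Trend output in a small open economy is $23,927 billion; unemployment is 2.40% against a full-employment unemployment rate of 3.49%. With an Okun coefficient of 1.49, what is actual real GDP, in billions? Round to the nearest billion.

Unemployment gap = 2.4 - 3.49 = -1.09 points, so the output gap is -1.49 × (-1.09) = 1.6241%.
Actual GDP = 23927 × (1 + 1.6241/100) = 23927 × 1.016241 ≈ 24316 billion.

$24,316 billion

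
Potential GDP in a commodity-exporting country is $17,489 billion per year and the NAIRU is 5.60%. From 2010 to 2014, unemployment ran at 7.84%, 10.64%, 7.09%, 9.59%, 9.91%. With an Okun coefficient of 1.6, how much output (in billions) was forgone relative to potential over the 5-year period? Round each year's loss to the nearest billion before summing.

$4,776 billion

Year 2010: gap = -1.6 × (7.84 - 5.6) = -3.584%, loss ≈ 17489 × 3.584/100 ≈ 627.
Year 2011: gap = -1.6 × (10.64 - 5.6) = -8.064%, loss ≈ 17489 × 8.064/100 ≈ 1410.
Year 2012: gap = -1.6 × (7.09 - 5.6) = -2.384%, loss ≈ 17489 × 2.384/100 ≈ 417.
Year 2013: gap = -1.6 × (9.59 - 5.6) = -6.384%, loss ≈ 17489 × 6.384/100 ≈ 1116.
Year 2014: gap = -1.6 × (9.91 - 5.6) = -6.896%, loss ≈ 17489 × 6.896/100 ≈ 1206.
Total lost output = 627 + 1410 + 417 + 1116 + 1206 = 4776 billion.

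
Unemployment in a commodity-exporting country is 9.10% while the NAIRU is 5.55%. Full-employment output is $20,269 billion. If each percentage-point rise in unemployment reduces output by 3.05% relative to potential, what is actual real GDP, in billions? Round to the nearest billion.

Unemployment gap = 9.1 - 5.55 = 3.55 points, so the output gap is -3.05 × 3.55 = -10.8275%.
Actual GDP = 20269 × (1 - 10.8275/100) = 20269 × 0.891725 ≈ 18074 billion.

$18,074 billion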